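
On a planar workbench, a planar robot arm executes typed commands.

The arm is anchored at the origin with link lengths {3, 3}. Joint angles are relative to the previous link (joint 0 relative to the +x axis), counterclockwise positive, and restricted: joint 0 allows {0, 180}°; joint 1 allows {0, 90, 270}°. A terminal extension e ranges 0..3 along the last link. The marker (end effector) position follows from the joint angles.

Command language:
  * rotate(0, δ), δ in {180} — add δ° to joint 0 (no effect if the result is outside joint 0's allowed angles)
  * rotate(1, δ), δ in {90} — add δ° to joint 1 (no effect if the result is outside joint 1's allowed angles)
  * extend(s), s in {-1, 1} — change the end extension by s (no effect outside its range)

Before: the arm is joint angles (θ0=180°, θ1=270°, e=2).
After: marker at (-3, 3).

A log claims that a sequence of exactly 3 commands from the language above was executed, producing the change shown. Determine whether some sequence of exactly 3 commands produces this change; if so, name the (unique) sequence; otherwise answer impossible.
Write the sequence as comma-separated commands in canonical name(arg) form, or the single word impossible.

extend(-1), extend(-1), extend(-1)

start: joint angles (θ0=180°, θ1=270°, e=2)
1. extend(-1) → joint angles (θ0=180°, θ1=270°, e=1)
2. extend(-1) → joint angles (θ0=180°, θ1=270°, e=0)
3. extend(-1) → joint angles (θ0=180°, θ1=270°, e=0)
all 64 alternatives checked — unique.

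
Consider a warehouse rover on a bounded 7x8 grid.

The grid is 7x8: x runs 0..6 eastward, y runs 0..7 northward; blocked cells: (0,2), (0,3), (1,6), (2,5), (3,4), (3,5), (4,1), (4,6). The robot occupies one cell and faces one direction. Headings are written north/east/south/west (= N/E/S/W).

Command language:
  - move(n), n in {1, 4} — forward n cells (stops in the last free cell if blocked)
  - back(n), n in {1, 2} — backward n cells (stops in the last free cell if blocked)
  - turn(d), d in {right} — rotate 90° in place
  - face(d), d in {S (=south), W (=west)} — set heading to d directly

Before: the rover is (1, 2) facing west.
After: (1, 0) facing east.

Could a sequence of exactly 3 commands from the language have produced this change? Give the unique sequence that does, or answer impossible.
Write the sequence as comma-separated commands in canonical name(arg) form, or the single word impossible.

turn(right), back(2), turn(right)

key: cell and facing (now E) both changed — the 3 commands mix motion and turning
initial: (1, 2) facing west
t=1 turn(right) ⇒ (1, 2) facing north
t=2 back(2) ⇒ (1, 0) facing north
t=3 turn(right) ⇒ (1, 0) facing east
uniquely the one of 343 3-step routes that fits.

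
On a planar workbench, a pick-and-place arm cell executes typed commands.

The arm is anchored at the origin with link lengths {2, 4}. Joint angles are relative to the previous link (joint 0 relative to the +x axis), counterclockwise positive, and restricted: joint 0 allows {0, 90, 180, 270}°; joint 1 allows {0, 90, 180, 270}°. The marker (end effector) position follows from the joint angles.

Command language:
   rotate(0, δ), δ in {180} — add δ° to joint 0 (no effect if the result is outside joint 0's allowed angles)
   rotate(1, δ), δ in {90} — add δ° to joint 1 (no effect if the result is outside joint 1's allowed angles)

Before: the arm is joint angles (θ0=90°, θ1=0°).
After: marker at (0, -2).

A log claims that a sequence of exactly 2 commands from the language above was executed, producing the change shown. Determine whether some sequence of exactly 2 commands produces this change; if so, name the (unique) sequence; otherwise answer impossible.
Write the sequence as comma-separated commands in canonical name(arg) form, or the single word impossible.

rotate(1, 90), rotate(1, 90)

begin: joint angles (θ0=90°, θ1=0°)
step 1 (rotate(1, 90)): joint angles (θ0=90°, θ1=90°)
step 2 (rotate(1, 90)): joint angles (θ0=90°, θ1=180°)
no other 2-command option fits: unique.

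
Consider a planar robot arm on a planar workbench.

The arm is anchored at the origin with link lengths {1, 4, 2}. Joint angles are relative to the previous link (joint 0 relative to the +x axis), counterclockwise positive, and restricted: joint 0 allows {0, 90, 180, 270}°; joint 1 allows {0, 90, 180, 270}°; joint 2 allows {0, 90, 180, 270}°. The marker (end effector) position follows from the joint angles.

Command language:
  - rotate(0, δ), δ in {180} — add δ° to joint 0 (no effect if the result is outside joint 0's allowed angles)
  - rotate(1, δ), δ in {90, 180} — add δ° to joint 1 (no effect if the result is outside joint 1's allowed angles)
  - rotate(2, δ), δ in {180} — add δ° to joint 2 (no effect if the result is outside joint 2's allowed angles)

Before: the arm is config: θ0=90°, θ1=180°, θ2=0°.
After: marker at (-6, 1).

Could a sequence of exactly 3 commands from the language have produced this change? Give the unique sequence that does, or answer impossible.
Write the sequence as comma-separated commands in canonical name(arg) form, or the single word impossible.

rotate(1, 90), rotate(1, 90), rotate(1, 90)

start: config: θ0=90°, θ1=180°, θ2=0°
[1] after rotate(1, 90): config: θ0=90°, θ1=270°, θ2=0°
[2] after rotate(1, 90): config: θ0=90°, θ1=0°, θ2=0°
[3] after rotate(1, 90): config: θ0=90°, θ1=90°, θ2=0°
uniquely the one of 64 3-step routes that fits.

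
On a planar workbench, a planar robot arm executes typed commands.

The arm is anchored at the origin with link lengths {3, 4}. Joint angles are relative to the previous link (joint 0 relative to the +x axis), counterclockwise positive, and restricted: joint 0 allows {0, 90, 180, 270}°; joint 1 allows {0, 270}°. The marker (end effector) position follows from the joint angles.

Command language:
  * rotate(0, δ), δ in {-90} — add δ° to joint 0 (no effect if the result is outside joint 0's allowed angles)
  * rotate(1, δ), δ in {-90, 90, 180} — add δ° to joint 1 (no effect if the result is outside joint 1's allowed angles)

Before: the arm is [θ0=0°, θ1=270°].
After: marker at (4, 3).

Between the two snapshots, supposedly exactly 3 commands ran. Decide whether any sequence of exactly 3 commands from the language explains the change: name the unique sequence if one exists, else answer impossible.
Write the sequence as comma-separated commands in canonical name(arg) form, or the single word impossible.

initial: [θ0=0°, θ1=270°]
[1] after rotate(0, -90): [θ0=270°, θ1=270°]
[2] after rotate(0, -90): [θ0=180°, θ1=270°]
[3] after rotate(0, -90): [θ0=90°, θ1=270°]
no rival 3-sequence matches.

rotate(0, -90), rotate(0, -90), rotate(0, -90)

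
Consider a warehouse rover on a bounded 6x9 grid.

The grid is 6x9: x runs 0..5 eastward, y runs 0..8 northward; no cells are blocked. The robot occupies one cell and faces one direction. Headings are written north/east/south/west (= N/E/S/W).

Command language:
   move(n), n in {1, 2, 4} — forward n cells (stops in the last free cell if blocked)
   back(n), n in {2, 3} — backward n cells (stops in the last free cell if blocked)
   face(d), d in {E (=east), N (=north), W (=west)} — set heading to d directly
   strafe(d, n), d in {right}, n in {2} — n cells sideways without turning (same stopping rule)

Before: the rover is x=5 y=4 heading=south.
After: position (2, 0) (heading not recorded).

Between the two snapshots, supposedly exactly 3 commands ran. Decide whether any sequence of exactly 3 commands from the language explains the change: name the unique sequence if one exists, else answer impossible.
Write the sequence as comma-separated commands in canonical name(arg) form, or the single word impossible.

key: running back(3) before move(4) would end elsewhere — order is forced
begin: x=5 y=4 heading=south
1. move(4) → x=5 y=0 heading=south
2. face(E) → x=5 y=0 heading=east
3. back(3) → x=2 y=0 heading=east
all 729 alternatives checked — unique.

move(4), face(E), back(3)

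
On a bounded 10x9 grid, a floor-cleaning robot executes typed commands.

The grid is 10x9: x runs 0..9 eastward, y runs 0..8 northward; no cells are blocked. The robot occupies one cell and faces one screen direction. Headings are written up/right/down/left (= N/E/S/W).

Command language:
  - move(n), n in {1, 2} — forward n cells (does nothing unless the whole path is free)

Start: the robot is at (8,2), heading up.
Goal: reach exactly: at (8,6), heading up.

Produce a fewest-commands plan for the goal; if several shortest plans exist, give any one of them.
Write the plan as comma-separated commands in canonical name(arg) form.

move(2), move(2)

start: at (8,2), heading up
1. move(2) → at (8,4), heading up
2. move(2) → at (8,6), heading up
minimal: 2 command(s), checked below 2.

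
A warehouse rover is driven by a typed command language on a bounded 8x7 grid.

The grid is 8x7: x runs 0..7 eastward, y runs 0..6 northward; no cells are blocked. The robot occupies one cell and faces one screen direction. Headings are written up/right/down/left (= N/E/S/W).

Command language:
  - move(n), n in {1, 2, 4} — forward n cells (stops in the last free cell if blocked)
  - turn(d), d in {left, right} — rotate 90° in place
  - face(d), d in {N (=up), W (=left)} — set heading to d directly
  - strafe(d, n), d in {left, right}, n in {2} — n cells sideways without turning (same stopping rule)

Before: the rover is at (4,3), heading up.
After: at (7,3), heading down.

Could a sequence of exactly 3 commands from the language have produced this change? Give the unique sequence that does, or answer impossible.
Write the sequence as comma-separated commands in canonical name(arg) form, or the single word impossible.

key: cell and facing (now S) both changed — the 3 commands mix motion and turning
t0: at (4,3), heading up
t=1 turn(right) ⇒ at (4,3), heading right
t=2 move(4) ⇒ at (7,3), heading right
t=3 turn(right) ⇒ at (7,3), heading down
all 729 alternatives checked — unique.

turn(right), move(4), turn(right)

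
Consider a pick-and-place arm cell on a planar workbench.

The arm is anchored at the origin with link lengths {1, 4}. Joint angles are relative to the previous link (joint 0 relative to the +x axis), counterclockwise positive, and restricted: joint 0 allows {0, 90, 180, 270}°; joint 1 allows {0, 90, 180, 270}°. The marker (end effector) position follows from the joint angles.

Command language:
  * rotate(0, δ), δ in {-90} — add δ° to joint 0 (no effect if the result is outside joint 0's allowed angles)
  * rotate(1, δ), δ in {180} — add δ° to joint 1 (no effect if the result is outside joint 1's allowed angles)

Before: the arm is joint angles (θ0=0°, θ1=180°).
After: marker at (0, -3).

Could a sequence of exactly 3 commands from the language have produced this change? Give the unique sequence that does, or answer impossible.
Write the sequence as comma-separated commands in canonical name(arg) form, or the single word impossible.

begin: joint angles (θ0=0°, θ1=180°)
1. rotate(0, -90) → joint angles (θ0=270°, θ1=180°)
2. rotate(0, -90) → joint angles (θ0=180°, θ1=180°)
3. rotate(0, -90) → joint angles (θ0=90°, θ1=180°)
uniquely the one of 8 3-step routes that fits.

rotate(0, -90), rotate(0, -90), rotate(0, -90)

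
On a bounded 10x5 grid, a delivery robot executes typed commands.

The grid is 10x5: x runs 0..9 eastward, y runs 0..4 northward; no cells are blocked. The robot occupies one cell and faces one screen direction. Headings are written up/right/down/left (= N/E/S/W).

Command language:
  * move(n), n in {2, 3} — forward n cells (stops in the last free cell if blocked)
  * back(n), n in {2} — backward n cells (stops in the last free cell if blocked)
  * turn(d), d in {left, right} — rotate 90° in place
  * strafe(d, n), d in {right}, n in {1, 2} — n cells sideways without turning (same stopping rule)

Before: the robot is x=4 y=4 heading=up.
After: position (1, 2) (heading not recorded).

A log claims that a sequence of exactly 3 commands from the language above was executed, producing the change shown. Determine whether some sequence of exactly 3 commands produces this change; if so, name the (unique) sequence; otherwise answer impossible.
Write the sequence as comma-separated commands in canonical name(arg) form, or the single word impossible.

back(2), turn(left), move(3)

key: running move(3) before back(2) would end elsewhere — order is forced
initial: x=4 y=4 heading=up
step 1 (back(2)): x=4 y=2 heading=up
step 2 (turn(left)): x=4 y=2 heading=left
step 3 (move(3)): x=1 y=2 heading=left
all 343 alternatives checked — unique.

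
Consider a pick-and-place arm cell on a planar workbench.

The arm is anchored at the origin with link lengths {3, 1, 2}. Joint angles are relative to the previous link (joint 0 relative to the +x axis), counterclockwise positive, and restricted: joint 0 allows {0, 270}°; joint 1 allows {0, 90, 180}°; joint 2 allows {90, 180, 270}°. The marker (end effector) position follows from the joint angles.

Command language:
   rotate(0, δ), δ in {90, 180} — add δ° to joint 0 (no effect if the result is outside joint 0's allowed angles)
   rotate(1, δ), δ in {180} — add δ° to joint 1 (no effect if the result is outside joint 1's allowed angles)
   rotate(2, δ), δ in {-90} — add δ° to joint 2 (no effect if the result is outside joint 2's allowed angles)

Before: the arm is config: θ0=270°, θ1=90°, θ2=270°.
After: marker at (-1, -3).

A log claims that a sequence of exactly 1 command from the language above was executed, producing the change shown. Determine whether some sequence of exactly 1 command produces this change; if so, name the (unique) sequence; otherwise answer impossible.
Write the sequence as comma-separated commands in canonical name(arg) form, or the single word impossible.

rotate(2, -90)

initial: config: θ0=270°, θ1=90°, θ2=270°
t=1 rotate(2, -90) ⇒ config: θ0=270°, θ1=90°, θ2=180°
no other 1-command option fits: unique.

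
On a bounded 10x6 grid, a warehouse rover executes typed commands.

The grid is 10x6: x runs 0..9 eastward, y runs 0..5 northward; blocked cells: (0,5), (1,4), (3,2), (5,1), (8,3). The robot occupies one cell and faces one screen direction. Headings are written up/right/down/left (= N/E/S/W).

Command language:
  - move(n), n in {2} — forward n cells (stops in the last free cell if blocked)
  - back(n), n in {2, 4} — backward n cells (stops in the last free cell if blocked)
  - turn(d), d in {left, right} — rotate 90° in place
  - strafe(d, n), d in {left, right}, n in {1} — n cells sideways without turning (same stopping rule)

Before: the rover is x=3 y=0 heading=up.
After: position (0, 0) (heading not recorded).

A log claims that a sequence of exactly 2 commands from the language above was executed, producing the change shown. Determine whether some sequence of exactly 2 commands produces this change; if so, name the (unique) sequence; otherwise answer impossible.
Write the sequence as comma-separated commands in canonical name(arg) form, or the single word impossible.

key: running back(4) before turn(right) would end elsewhere — order is forced
t0: x=3 y=0 heading=up
t=1 turn(right) ⇒ x=3 y=0 heading=right
t=2 back(4) ⇒ x=0 y=0 heading=right
all 49 alternatives checked — unique.

turn(right), back(4)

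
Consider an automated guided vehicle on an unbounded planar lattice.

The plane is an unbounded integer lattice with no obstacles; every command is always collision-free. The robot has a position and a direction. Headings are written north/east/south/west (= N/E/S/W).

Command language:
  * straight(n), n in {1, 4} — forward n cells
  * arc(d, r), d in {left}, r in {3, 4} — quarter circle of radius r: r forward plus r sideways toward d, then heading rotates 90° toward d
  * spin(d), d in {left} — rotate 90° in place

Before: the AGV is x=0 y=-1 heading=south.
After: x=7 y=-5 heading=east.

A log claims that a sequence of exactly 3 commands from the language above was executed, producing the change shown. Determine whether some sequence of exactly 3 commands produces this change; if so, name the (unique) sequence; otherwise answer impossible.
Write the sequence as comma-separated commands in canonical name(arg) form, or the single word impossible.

key: running straight(4) before straight(1) would end elsewhere — order is forced
begin: x=0 y=-1 heading=south
step 1 (straight(1)): x=0 y=-2 heading=south
step 2 (arc(left, 3)): x=3 y=-5 heading=east
step 3 (straight(4)): x=7 y=-5 heading=east
uniquely the one of 125 3-step routes that fits.

straight(1), arc(left, 3), straight(4)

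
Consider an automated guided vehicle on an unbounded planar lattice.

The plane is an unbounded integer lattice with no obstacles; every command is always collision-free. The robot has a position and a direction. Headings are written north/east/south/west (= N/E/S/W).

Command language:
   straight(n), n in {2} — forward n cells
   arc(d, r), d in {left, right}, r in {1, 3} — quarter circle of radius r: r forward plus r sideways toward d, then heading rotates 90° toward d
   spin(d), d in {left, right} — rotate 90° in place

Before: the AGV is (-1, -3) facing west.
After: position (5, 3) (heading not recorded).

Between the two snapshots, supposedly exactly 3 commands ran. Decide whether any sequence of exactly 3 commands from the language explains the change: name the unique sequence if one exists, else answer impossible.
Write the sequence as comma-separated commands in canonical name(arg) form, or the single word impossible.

key: order matters: swapping spin(right) and arc(left, 3) lands elsewhere
t0: (-1, -3) facing west
step 1 (spin(right)): (-1, -3) facing north
step 2 (arc(right, 3)): (2, 0) facing east
step 3 (arc(left, 3)): (5, 3) facing north
uniquely the one of 343 3-step routes that fits.

spin(right), arc(right, 3), arc(left, 3)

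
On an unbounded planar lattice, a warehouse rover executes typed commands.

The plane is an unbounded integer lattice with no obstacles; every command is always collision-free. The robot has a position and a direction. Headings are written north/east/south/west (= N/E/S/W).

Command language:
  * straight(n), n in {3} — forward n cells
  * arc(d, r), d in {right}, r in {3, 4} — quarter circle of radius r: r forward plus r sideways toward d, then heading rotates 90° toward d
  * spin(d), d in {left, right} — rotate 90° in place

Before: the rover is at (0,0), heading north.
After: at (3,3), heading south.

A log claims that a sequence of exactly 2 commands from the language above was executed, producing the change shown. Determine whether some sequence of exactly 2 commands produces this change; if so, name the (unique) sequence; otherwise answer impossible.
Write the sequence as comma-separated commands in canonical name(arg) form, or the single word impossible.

arc(right, 3), spin(right)

key: running spin(right) before arc(right, 3) would end elsewhere — order is forced
from: at (0,0), heading north
[1] after arc(right, 3): at (3,3), heading east
[2] after spin(right): at (3,3), heading south
no other 2-command option fits: unique.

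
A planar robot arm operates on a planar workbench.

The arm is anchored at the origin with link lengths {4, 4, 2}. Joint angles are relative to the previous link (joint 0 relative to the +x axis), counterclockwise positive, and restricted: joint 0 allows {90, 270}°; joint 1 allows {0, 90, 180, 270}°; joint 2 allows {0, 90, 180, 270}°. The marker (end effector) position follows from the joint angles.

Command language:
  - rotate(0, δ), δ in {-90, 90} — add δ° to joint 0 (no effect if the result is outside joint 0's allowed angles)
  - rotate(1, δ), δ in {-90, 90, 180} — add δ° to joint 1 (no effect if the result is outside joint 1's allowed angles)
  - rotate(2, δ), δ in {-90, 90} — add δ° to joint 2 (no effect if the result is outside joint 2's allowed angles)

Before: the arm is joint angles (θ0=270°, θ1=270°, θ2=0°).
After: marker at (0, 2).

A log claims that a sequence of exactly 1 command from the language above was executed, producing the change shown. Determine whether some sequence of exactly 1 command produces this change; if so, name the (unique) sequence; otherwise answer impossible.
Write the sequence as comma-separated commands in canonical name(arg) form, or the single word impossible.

t0: joint angles (θ0=270°, θ1=270°, θ2=0°)
step 1 (rotate(1, -90)): joint angles (θ0=270°, θ1=180°, θ2=0°)
no other 1-command option fits: unique.

rotate(1, -90)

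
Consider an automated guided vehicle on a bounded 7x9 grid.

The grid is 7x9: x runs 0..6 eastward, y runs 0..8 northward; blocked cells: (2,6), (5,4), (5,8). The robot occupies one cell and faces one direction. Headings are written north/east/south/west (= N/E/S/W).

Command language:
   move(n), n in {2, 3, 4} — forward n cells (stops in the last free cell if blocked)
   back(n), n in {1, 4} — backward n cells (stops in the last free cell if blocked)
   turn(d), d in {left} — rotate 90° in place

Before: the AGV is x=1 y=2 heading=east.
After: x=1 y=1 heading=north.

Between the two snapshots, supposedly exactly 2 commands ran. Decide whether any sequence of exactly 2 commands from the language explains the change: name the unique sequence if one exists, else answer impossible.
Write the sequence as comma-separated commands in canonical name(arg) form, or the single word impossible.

turn(left), back(1)

key: position moved to (1,1) AND the heading swung to N — translation plus rotation needed
start: x=1 y=2 heading=east
step 1 (turn(left)): x=1 y=2 heading=north
step 2 (back(1)): x=1 y=1 heading=north
no other 2-command option fits: unique.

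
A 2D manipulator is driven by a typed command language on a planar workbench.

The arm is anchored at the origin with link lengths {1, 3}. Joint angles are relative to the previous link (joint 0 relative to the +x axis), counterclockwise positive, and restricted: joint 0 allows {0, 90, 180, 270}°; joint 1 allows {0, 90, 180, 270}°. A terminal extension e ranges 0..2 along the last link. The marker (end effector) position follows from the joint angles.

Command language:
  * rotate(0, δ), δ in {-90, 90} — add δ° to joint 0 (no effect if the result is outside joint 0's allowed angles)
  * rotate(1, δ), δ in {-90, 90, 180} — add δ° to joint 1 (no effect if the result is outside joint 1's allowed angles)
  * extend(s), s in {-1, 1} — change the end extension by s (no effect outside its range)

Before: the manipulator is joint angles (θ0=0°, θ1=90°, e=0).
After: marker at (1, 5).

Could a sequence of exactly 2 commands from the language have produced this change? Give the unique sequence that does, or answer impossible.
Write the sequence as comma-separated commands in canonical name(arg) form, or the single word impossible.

extend(1), extend(1)

begin: joint angles (θ0=0°, θ1=90°, e=0)
step 1 (extend(1)): joint angles (θ0=0°, θ1=90°, e=1)
step 2 (extend(1)): joint angles (θ0=0°, θ1=90°, e=2)
all 49 alternatives checked — unique.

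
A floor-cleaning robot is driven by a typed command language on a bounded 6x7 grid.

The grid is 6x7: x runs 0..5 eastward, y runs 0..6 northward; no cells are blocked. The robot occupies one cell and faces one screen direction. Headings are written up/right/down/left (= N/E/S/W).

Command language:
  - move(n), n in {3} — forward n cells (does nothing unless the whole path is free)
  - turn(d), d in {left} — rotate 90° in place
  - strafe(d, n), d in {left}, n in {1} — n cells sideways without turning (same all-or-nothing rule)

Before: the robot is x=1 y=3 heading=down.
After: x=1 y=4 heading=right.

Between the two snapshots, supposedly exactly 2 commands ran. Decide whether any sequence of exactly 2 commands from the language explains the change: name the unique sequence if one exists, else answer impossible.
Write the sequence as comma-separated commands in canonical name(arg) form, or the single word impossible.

turn(left), strafe(left, 1)

key: order matters: swapping turn(left) and strafe(left, 1) lands elsewhere
t0: x=1 y=3 heading=down
t=1 turn(left) ⇒ x=1 y=3 heading=right
t=2 strafe(left, 1) ⇒ x=1 y=4 heading=right
no rival 2-sequence matches.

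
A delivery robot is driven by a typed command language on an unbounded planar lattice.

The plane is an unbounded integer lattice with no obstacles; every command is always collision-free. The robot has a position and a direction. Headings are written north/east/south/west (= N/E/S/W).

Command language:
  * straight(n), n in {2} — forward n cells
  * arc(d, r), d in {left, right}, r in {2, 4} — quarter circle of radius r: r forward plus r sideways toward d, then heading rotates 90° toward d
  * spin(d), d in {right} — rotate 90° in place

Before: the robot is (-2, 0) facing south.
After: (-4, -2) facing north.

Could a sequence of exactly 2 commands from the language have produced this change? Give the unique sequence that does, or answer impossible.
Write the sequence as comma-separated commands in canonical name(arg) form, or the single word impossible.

arc(right, 2), spin(right)

key: position moved to (-4,-2) AND the heading swung to N — translation plus rotation needed
start: (-2, 0) facing south
1. arc(right, 2) → (-4, -2) facing west
2. spin(right) → (-4, -2) facing north
no other 2-command option fits: unique.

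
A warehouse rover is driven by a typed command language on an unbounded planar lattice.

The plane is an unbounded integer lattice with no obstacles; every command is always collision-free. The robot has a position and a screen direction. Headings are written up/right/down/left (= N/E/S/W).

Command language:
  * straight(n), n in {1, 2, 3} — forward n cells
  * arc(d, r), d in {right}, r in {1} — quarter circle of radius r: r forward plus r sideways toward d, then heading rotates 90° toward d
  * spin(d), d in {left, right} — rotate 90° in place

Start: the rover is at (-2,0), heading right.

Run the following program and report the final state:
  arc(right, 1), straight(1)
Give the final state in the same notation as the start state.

at (-1,-2), heading down

begin: at (-2,0), heading right
t=1 arc(right, 1) ⇒ at (-1,-1), heading down
t=2 straight(1) ⇒ at (-1,-2), heading down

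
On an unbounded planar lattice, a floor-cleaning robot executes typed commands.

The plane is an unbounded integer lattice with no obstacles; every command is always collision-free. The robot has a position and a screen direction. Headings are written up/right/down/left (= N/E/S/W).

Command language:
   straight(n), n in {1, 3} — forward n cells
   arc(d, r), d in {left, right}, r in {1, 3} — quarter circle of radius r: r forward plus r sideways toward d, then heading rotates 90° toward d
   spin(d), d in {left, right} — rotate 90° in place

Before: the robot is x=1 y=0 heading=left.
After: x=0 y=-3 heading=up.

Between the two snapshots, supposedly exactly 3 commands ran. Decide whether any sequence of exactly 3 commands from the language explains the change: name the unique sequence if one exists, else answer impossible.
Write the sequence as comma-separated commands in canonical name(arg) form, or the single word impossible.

arc(left, 3), arc(left, 1), arc(left, 1)

key: cell and facing (now N) both changed — the 3 commands mix motion and turning
initial: x=1 y=0 heading=left
step 1 (arc(left, 3)): x=-2 y=-3 heading=down
step 2 (arc(left, 1)): x=-1 y=-4 heading=right
step 3 (arc(left, 1)): x=0 y=-3 heading=up
all 512 alternatives checked — unique.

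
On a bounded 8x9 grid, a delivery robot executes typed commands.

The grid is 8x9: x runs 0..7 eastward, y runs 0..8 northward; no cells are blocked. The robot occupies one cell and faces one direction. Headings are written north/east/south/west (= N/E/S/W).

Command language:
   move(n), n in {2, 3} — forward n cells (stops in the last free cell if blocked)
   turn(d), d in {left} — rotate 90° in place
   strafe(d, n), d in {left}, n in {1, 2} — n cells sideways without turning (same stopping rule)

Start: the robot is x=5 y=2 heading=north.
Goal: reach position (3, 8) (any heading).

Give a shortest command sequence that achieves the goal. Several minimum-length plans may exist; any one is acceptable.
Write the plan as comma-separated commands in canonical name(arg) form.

strafe(left, 2), move(3), move(3)

start: x=5 y=2 heading=north
[1] after strafe(left, 2): x=3 y=2 heading=north
[2] after move(3): x=3 y=5 heading=north
[3] after move(3): x=3 y=8 heading=north
shorter routes all fall short; 3 is best.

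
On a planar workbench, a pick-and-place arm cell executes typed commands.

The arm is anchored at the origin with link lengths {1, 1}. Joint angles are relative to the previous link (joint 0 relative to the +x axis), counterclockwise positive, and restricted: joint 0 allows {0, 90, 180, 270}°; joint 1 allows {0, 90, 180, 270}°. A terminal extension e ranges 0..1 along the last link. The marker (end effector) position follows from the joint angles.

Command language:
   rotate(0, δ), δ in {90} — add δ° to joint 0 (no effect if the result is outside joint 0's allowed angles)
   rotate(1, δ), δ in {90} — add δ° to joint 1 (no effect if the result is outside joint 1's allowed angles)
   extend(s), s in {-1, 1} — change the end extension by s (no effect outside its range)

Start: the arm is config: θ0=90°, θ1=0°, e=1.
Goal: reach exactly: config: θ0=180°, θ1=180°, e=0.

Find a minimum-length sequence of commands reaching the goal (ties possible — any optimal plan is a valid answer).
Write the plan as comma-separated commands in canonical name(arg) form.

rotate(1, 90), rotate(1, 90), extend(-1), rotate(0, 90)

from: config: θ0=90°, θ1=0°, e=1
1. rotate(1, 90) → config: θ0=90°, θ1=90°, e=1
2. rotate(1, 90) → config: θ0=90°, θ1=180°, e=1
3. extend(-1) → config: θ0=90°, θ1=180°, e=0
4. rotate(0, 90) → config: θ0=180°, θ1=180°, e=0
no 3-step plan works, so 4 is optimal.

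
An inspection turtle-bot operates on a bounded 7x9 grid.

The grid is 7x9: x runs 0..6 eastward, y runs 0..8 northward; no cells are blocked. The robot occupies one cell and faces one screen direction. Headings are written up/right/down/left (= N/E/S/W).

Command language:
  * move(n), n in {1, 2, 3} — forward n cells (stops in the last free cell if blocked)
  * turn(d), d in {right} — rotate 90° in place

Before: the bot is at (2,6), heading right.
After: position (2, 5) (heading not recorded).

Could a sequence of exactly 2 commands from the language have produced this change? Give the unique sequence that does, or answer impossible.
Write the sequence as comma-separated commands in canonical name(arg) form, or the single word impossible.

key: order matters: swapping turn(right) and move(1) lands elsewhere
start: at (2,6), heading right
step 1 (turn(right)): at (2,6), heading down
step 2 (move(1)): at (2,5), heading down
no rival 2-sequence matches.

turn(right), move(1)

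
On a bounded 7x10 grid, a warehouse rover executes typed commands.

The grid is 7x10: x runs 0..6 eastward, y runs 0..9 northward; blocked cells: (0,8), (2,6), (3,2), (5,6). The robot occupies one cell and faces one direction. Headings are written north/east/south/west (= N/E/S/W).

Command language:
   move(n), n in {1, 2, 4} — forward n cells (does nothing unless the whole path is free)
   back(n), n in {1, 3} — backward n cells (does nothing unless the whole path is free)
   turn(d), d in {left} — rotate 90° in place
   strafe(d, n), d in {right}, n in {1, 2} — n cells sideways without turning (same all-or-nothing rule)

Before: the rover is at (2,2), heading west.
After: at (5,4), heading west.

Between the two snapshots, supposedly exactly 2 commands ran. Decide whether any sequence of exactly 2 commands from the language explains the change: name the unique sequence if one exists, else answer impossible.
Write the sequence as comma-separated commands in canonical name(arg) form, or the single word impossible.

key: order matters: swapping strafe(right, 2) and back(3) lands elsewhere
initial: at (2,2), heading west
1. strafe(right, 2) → at (2,4), heading west
2. back(3) → at (5,4), heading west
no rival 2-sequence matches.

strafe(right, 2), back(3)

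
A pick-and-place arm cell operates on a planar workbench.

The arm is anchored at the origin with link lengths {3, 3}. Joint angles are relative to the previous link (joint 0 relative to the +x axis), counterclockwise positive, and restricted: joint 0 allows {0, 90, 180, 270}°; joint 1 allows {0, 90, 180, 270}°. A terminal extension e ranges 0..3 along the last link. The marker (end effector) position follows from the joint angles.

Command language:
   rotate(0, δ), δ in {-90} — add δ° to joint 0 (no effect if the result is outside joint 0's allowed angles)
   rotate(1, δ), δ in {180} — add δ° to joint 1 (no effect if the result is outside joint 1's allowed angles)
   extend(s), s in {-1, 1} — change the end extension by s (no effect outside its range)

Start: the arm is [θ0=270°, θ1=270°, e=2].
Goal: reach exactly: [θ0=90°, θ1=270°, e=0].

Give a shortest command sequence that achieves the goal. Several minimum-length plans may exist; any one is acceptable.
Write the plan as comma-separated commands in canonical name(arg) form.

initial: [θ0=270°, θ1=270°, e=2]
[1] after extend(-1): [θ0=270°, θ1=270°, e=1]
[2] after extend(-1): [θ0=270°, θ1=270°, e=0]
[3] after rotate(0, -90): [θ0=180°, θ1=270°, e=0]
[4] after rotate(0, -90): [θ0=90°, θ1=270°, e=0]
shorter routes all fall short; 4 is best.

extend(-1), extend(-1), rotate(0, -90), rotate(0, -90)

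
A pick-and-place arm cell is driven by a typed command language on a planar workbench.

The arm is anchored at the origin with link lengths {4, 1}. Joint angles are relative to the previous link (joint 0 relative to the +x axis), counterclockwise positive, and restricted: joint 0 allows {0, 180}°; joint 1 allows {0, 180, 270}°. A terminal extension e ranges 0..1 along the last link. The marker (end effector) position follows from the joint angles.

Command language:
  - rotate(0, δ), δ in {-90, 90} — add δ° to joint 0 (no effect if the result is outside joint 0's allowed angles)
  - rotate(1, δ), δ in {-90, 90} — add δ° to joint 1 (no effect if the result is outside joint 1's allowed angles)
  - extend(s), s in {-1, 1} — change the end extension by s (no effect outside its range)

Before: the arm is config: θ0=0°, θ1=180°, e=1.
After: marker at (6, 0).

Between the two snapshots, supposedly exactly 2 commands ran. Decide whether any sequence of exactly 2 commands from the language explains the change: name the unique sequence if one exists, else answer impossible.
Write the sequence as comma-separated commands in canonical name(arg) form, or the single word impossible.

rotate(1, 90), rotate(1, 90)

t0: config: θ0=0°, θ1=180°, e=1
[1] after rotate(1, 90): config: θ0=0°, θ1=270°, e=1
[2] after rotate(1, 90): config: θ0=0°, θ1=0°, e=1
no other 2-command option fits: unique.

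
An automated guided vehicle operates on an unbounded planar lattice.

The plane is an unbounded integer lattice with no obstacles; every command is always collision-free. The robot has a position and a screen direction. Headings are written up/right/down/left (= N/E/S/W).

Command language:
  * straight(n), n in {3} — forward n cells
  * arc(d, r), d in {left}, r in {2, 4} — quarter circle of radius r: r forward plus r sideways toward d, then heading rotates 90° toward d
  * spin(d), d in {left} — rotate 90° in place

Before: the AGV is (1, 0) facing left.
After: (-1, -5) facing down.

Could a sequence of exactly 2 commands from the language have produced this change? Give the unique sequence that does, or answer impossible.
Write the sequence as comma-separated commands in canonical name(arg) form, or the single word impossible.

arc(left, 2), straight(3)

key: running straight(3) before arc(left, 2) would end elsewhere — order is forced
from: (1, 0) facing left
t=1 arc(left, 2) ⇒ (-1, -2) facing down
t=2 straight(3) ⇒ (-1, -5) facing down
all 16 alternatives checked — unique.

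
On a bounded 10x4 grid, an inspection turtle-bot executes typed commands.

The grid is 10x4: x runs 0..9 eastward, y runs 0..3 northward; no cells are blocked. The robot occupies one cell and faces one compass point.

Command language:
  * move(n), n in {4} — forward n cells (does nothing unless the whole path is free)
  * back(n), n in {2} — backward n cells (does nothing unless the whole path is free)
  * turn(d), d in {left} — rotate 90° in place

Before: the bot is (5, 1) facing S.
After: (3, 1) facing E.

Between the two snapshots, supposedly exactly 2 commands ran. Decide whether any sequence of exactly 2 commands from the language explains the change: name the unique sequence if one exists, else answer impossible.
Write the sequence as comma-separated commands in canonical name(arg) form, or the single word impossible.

turn(left), back(2)

key: cell and facing (now E) both changed — the 2 commands mix motion and turning
initial: (5, 1) facing S
step 1 (turn(left)): (5, 1) facing E
step 2 (back(2)): (3, 1) facing E
no other 2-command option fits: unique.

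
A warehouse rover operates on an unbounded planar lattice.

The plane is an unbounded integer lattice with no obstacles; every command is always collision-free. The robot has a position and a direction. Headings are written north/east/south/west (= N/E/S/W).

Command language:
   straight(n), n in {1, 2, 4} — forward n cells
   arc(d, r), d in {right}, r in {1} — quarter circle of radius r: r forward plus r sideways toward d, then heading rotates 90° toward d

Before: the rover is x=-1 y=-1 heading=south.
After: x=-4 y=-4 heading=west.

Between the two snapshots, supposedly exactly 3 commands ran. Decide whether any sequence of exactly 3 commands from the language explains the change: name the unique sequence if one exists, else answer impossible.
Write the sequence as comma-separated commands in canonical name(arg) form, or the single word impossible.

key: cell and facing (now W) both changed — the 3 commands mix motion and turning
start: x=-1 y=-1 heading=south
t=1 straight(2) ⇒ x=-1 y=-3 heading=south
t=2 arc(right, 1) ⇒ x=-2 y=-4 heading=west
t=3 straight(2) ⇒ x=-4 y=-4 heading=west
all 64 alternatives checked — unique.

straight(2), arc(right, 1), straight(2)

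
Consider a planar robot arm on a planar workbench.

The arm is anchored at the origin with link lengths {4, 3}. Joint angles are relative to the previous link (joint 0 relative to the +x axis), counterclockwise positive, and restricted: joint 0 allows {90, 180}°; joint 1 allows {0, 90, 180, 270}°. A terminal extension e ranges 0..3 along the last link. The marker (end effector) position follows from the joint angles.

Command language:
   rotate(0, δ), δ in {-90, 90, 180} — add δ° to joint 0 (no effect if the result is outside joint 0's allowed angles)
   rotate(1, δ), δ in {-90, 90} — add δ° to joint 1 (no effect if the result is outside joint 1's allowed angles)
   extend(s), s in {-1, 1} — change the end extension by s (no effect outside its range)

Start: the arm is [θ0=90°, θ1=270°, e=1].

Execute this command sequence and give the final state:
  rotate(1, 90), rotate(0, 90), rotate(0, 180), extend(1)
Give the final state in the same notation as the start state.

[θ0=180°, θ1=0°, e=2]

begin: [θ0=90°, θ1=270°, e=1]
1. rotate(1, 90) → [θ0=90°, θ1=0°, e=1]
2. rotate(0, 90) → [θ0=180°, θ1=0°, e=1]
3. rotate(0, 180) → [θ0=180°, θ1=0°, e=1]
4. extend(1) → [θ0=180°, θ1=0°, e=2]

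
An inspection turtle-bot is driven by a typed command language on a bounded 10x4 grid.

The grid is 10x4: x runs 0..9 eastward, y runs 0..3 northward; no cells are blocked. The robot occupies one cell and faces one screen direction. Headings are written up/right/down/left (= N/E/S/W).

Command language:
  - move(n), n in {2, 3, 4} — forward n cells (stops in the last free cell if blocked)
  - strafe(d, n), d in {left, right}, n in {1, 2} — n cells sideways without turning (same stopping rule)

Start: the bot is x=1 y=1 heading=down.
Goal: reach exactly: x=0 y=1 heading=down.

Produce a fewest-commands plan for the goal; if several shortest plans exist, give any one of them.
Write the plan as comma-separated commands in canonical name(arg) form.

t0: x=1 y=1 heading=down
[1] after strafe(right, 2): x=0 y=1 heading=down
minimal: 1 command(s), checked below 1.

strafe(right, 2)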